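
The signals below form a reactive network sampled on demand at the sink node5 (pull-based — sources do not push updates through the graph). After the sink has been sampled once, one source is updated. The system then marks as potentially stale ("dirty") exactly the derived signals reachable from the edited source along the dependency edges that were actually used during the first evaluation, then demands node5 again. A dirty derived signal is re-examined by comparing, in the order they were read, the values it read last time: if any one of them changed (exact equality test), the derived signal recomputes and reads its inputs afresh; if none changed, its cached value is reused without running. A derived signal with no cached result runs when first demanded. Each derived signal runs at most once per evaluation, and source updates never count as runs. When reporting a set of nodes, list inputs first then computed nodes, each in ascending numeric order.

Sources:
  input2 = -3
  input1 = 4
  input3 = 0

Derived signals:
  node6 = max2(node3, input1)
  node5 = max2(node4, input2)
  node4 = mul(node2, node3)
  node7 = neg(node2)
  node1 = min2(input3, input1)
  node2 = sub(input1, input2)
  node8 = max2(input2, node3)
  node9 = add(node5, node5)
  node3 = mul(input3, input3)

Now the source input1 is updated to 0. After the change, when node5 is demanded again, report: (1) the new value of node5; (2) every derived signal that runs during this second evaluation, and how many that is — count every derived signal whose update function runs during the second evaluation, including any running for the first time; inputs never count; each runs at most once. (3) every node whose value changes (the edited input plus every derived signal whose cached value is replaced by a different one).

node5 now evaluates to 0.
Run set: node2, node4 (2 run).
Changed values: input1, node2.
The important point: node4 recomputes to an identical value, and the output ends up unchanged.

Initial pass — values computed on the first demand:
  node2 = sub(4, -3) = 7
  node3 = mul(0, 0) = 0
  node4 = mul(7, 0) = 0
  node5 = max2(0, -3) = 0

Second demand — change propagation:
  node2: re-runs because input1 4->0; new result 3.
  node4: re-runs because node2 7->3; new result 0 (unchanged).
  node5: re-examined; everything it read last time is the same (node4 unchanged, input2 unchanged) — cache 0 kept, no run.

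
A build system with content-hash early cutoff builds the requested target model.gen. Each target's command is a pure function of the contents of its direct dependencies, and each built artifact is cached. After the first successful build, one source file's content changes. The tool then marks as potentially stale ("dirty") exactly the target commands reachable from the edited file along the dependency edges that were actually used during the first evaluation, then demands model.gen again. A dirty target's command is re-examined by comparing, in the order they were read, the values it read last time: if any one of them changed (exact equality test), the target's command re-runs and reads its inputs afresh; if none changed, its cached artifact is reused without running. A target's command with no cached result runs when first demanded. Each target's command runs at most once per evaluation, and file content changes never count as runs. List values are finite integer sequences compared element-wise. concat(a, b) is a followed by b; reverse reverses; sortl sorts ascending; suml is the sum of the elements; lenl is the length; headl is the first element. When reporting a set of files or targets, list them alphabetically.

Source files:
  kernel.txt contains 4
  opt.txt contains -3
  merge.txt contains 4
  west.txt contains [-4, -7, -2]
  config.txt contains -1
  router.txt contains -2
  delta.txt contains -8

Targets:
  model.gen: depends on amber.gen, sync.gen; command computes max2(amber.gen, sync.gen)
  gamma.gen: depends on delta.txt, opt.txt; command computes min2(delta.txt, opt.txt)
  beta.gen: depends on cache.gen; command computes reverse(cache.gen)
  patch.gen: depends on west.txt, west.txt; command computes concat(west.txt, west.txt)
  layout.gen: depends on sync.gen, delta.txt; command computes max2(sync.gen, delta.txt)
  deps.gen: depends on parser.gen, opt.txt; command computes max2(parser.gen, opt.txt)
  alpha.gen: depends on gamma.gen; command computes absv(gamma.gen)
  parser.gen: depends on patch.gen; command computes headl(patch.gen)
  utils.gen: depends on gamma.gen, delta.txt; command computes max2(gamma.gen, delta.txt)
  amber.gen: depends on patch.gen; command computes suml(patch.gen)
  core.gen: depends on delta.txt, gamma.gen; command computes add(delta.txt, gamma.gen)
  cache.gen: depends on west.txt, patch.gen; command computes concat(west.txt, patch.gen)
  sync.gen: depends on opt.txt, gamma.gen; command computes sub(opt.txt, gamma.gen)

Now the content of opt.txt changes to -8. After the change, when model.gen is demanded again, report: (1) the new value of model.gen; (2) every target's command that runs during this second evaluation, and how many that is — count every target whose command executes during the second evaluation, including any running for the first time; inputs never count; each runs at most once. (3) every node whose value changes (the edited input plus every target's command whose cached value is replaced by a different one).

First evaluation (everything demanded from the output):
  gamma.gen = min2(-8, -3) = -8
  patch.gen = concat([-4, -7, -2], [-4, -7, -2]) = [-4, -7, -2, -4, -7, -2]
  amber.gen = suml([-4, -7, -2, -4, -7, -2]) = -26
  sync.gen = sub(-3, -8) = 5
  model.gen = max2(-26, 5) = 5

Propagation after the edit:
  gamma.gen: runs — opt.txt -3->-8; result -8 (same value as before).
  sync.gen: runs — opt.txt -3->-8; result 0.
  model.gen: runs — sync.gen 5->0; result 0.

New value of model.gen: 0.
Target commands that run: gamma.gen, model.gen, sync.gen — 3 in total.
Values that change: model.gen, opt.txt, sync.gen.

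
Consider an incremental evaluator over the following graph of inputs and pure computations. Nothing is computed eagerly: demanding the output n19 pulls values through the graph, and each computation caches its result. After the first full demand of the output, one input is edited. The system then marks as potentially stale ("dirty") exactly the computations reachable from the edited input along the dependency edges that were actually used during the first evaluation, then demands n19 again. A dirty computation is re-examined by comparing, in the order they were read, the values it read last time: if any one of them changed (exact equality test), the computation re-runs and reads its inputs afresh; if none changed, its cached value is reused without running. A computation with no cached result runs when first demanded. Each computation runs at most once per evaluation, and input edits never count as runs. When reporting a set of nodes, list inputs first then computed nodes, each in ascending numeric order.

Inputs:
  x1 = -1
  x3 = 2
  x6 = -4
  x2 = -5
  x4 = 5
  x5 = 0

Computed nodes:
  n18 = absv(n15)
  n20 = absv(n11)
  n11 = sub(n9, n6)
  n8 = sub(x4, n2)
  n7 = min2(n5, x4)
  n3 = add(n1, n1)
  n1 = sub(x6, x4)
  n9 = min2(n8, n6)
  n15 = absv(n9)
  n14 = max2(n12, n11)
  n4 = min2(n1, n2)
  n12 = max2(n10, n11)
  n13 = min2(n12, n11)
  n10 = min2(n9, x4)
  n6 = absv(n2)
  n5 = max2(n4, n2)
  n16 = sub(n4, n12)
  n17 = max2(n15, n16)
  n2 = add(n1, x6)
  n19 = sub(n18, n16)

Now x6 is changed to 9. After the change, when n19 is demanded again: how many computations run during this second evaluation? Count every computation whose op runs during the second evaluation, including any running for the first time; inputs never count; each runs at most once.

Run set: n1, n2, n4, n6, n8, n9, n10, n11, n12, n15, n16, n18, n19 (13 run).

Initial pass — values computed on the first demand:
  n1 = sub(-4, 5) = -9
  n2 = add(-9, -4) = -13
  n4 = min2(-9, -13) = -13
  n6 = absv(-13) = 13
  n8 = sub(5, -13) = 18
  n9 = min2(18, 13) = 13
  n10 = min2(13, 5) = 5
  n11 = sub(13, 13) = 0
  n12 = max2(5, 0) = 5
  n15 = absv(13) = 13
  n16 = sub(-13, 5) = -18
  n18 = absv(13) = 13
  n19 = sub(13, -18) = 31

Second demand — change propagation:
  n1: re-runs because x6 -4->9; new result 4.
  n2: re-runs because n1 -9->4; x6 -4->9; new result 13.
  n4: re-runs because n1 -9->4; n2 -13->13; new result 4.
  n6: re-runs because n2 -13->13; new result 13 (unchanged).
  n8: re-runs because n2 -13->13; new result -8.
  n9: re-runs because n8 18->-8; new result -8.
  n10: re-runs because n9 13->-8; new result -8.
  n11: re-runs because n9 13->-8; new result -21.
  n12: re-runs because n10 5->-8; n11 0->-21; new result -8.
  n15: re-runs because n9 13->-8; new result 8.
  n16: re-runs because n4 -13->4; n12 5->-8; new result 12.
  n18: re-runs because n15 13->8; new result 8.
  n19: re-runs because n18 13->8; n16 -18->12; new result -4.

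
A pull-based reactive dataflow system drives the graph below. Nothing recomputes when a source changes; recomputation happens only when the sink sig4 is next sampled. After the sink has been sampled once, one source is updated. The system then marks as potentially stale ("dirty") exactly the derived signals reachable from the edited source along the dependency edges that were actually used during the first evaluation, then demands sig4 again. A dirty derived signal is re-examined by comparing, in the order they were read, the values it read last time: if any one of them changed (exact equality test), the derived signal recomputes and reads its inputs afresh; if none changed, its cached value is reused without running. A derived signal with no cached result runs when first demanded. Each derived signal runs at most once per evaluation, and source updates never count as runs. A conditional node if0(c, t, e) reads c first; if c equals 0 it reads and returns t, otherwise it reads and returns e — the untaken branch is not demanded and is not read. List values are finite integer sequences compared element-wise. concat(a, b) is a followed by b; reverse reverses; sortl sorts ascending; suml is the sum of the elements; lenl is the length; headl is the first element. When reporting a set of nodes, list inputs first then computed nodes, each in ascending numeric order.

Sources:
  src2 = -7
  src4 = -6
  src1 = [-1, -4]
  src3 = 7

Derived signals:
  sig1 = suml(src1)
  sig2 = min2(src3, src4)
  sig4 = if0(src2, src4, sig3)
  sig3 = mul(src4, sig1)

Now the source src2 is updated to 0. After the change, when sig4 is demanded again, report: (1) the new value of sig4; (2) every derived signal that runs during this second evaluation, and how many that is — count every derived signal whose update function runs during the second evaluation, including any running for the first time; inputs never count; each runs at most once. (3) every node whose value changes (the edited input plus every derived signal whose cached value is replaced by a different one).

New value of sig4: -6.
Derived signals that run: sig4 — 1 in total.
Values that change: src2, sig4.

First evaluation (everything demanded from the output):
  sig1 = suml([-1, -4]) = -5
  sig3 = mul(-6, -5) = 30
  sig4 = if0(src2=-7 -> else branch sig3) = 30

Propagation after the edit:
  sig4: runs — src2 -7->0; result -6.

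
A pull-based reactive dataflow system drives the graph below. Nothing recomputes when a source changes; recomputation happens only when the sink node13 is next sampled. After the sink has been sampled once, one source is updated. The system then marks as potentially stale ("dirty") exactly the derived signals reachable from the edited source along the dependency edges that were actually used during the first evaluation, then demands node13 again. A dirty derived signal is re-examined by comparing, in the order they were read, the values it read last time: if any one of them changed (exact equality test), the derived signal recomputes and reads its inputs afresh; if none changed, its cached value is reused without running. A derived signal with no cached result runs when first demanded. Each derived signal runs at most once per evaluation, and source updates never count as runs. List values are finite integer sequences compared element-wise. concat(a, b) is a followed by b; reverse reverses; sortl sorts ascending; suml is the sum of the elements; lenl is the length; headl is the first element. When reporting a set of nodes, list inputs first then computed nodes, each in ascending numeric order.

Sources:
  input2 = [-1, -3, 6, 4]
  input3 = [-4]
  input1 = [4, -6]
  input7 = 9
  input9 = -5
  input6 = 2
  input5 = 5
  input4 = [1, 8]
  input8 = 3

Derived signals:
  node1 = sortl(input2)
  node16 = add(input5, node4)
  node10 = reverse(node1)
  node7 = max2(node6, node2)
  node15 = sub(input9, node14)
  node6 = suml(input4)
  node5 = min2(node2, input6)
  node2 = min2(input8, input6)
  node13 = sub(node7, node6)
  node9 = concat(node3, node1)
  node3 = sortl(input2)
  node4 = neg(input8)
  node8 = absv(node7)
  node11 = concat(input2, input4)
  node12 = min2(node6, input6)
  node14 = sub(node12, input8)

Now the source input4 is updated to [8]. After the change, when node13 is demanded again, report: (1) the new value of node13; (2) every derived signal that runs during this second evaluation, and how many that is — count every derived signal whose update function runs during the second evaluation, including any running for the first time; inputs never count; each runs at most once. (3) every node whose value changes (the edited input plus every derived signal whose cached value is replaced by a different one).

First evaluation (everything demanded from the output):
  node2 = min2(3, 2) = 2
  node6 = suml([1, 8]) = 9
  node7 = max2(9, 2) = 9
  node13 = sub(9, 9) = 0

Propagation after the edit:
  node6: runs — input4 [1, 8]->[8]; result 8.
  node7: runs — node6 9->8; result 8.
  node13: runs — node7 9->8; node6 9->8; result 0 (same value as before).

New value of node13: 0.
Derived signals that run: node6, node7, node13 — 3 in total.
Values that change: input4, node6, node7.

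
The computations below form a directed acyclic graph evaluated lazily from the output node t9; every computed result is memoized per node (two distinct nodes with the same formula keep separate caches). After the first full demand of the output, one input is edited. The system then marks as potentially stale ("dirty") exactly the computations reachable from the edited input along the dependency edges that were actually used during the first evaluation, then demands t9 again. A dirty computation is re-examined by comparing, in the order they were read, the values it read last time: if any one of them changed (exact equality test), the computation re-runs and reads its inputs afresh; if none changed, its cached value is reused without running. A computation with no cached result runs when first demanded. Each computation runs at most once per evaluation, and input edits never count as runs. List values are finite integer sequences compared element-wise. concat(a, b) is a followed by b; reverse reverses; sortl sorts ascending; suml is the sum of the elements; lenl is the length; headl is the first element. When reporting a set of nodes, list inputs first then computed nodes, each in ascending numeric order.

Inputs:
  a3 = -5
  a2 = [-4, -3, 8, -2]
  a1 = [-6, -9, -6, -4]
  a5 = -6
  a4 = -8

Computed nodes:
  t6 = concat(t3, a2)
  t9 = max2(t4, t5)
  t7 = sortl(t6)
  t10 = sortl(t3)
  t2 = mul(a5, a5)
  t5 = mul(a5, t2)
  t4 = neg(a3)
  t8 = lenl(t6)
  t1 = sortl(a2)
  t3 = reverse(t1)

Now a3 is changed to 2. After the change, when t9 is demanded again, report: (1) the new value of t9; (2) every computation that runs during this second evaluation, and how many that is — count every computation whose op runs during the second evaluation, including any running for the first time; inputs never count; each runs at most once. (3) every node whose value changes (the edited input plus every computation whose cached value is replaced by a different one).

Demanding t9 again yields -2.
2 computations run: t4, t9.
The nodes whose values change: a3, t4, t9.

First demand of the output computes:
  t2 = mul(-6, -6) = 36
  t4 = neg(-5) = 5
  t5 = mul(-6, 36) = -216
  t9 = max2(5, -216) = 5

After the edit, cleaning proceeds:
  t4: a read changed (a3 -5->2) — executes, giving -2.
  t9: a read changed (t4 5->-2) — executes, giving -2.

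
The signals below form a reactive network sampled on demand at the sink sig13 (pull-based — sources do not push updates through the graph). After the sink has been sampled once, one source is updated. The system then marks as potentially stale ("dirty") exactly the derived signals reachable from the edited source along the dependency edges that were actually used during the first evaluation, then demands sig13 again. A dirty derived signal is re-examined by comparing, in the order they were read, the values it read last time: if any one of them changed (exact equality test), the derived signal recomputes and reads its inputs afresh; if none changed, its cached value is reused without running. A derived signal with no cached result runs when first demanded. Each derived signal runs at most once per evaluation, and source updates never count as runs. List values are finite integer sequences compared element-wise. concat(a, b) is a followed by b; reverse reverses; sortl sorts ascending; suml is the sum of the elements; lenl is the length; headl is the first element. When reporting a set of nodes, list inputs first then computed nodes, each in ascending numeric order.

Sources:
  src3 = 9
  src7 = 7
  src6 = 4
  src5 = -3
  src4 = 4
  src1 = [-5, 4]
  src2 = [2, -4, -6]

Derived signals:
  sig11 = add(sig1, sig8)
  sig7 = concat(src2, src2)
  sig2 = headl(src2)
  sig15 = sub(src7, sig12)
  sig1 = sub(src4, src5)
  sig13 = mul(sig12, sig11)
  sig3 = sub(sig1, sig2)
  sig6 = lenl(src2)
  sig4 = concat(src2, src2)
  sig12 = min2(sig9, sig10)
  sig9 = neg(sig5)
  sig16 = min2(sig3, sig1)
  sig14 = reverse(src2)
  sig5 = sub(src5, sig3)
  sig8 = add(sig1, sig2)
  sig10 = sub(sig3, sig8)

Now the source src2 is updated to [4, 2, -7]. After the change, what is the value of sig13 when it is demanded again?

sig13 now evaluates to -144.

Initial pass — values computed on the first demand:
  sig1 = sub(4, -3) = 7
  sig2 = headl([2, -4, -6]) = 2
  sig3 = sub(7, 2) = 5
  sig5 = sub(-3, 5) = -8
  sig8 = add(7, 2) = 9
  sig9 = neg(-8) = 8
  sig10 = sub(5, 9) = -4
  sig11 = add(7, 9) = 16
  sig12 = min2(8, -4) = -4
  sig13 = mul(-4, 16) = -64

Second demand — change propagation:
  sig2: re-runs because src2 [2, -4, -6]->[4, 2, -7]; new result 4.
  sig3: re-runs because sig2 2->4; new result 3.
  sig5: re-runs because sig3 5->3; new result -6.
  sig8: re-runs because sig2 2->4; new result 11.
  sig9: re-runs because sig5 -8->-6; new result 6.
  sig10: re-runs because sig3 5->3; sig8 9->11; new result -8.
  sig11: re-runs because sig8 9->11; new result 18.
  sig12: re-runs because sig9 8->6; sig10 -4->-8; new result -8.
  sig13: re-runs because sig12 -4->-8; sig11 16->18; new result -144.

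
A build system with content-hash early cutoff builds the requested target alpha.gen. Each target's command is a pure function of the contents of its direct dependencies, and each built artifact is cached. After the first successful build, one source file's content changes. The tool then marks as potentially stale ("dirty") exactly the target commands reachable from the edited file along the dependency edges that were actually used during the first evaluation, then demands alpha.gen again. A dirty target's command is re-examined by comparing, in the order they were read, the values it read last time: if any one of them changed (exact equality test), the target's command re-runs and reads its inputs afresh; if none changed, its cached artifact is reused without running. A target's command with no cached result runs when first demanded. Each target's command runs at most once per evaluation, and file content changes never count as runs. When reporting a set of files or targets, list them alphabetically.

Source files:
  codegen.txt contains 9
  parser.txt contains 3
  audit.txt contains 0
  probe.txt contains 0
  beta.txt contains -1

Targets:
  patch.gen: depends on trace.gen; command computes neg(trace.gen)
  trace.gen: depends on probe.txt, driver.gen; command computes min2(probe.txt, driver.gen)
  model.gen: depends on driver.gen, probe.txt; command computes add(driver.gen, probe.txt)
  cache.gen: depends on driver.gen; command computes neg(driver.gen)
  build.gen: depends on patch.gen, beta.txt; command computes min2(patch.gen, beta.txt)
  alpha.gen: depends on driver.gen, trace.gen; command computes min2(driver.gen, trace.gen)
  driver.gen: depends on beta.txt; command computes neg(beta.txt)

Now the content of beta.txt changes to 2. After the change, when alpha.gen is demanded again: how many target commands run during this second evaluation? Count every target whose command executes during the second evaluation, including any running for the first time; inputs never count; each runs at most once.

Target commands that run: alpha.gen, driver.gen, trace.gen — 3 in total.

First evaluation (everything demanded from the output):
  driver.gen = neg(-1) = 1
  trace.gen = min2(0, 1) = 0
  alpha.gen = min2(1, 0) = 0

Propagation after the edit:
  driver.gen: runs — beta.txt -1->2; result -2.
  trace.gen: runs — driver.gen 1->-2; result -2.
  alpha.gen: runs — driver.gen 1->-2; trace.gen 0->-2; result -2.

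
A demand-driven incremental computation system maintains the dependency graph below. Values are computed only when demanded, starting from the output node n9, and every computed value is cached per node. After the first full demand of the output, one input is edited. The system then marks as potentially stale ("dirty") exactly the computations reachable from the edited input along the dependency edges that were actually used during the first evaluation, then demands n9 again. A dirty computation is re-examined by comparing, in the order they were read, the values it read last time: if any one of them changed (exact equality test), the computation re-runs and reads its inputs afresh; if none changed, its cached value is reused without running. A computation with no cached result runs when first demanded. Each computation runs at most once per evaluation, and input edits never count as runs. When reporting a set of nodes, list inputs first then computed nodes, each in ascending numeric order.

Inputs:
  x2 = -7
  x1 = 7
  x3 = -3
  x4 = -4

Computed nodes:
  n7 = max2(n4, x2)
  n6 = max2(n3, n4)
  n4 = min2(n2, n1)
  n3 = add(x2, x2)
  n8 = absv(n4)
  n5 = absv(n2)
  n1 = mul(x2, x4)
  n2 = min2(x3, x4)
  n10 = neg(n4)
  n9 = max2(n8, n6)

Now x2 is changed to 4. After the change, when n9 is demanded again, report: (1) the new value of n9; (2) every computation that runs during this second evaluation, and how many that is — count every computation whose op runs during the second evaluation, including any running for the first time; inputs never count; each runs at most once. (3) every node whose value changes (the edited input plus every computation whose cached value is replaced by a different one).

First evaluation (everything demanded from the output):
  n1 = mul(-7, -4) = 28
  n2 = min2(-3, -4) = -4
  n3 = add(-7, -7) = -14
  n4 = min2(-4, 28) = -4
  n6 = max2(-14, -4) = -4
  n8 = absv(-4) = 4
  n9 = max2(4, -4) = 4

Propagation after the edit:
  n1: runs — x2 -7->4; result -16.
  n3: runs — x2 -7->4; x2 -7->4; result 8.
  n4: runs — n1 28->-16; result -16.
  n6: runs — n3 -14->8; n4 -4->-16; result 8.
  n8: runs — n4 -4->-16; result 16.
  n9: runs — n8 4->16; n6 -4->8; result 16.

New value of n9: 16.
Computations that run: n1, n3, n4, n6, n8, n9 — 6 in total.
Values that change: x2, n1, n3, n4, n6, n8, n9.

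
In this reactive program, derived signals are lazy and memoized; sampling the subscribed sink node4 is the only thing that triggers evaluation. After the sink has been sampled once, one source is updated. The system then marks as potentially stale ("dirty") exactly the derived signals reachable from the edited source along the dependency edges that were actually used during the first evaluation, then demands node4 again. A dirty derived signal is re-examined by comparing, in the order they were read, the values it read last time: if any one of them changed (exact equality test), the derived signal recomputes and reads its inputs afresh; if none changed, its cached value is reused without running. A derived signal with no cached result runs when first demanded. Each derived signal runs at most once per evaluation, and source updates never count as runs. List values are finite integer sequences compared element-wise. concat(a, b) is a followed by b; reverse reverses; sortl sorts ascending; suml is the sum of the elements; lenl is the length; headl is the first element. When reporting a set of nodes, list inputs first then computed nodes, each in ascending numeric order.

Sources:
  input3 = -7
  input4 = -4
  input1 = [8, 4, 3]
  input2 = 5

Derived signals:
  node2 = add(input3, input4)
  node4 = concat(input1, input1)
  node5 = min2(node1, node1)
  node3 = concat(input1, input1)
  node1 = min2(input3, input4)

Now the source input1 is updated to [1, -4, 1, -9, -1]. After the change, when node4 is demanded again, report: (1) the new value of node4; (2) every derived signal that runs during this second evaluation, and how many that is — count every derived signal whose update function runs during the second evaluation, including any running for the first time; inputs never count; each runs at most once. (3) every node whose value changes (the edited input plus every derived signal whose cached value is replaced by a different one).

First demand of the output computes:
  node4 = concat([8, 4, 3], [8, 4, 3]) = [8, 4, 3, 8, 4, 3]

After the edit, cleaning proceeds:
  node4: a read changed (input1 [8, 4, 3]->[1, -4, 1, -9, -1]; input1 [8, 4, 3]->[1, -4, 1, -9, -1]) — executes, giving [1, -4, 1, -9, -1, 1, -4, 1, -9, -1].

Demanding node4 again yields [1, -4, 1, -9, -1, 1, -4, 1, -9, -1].
1 derived signals run: node4.
The nodes whose values change: input1, node4.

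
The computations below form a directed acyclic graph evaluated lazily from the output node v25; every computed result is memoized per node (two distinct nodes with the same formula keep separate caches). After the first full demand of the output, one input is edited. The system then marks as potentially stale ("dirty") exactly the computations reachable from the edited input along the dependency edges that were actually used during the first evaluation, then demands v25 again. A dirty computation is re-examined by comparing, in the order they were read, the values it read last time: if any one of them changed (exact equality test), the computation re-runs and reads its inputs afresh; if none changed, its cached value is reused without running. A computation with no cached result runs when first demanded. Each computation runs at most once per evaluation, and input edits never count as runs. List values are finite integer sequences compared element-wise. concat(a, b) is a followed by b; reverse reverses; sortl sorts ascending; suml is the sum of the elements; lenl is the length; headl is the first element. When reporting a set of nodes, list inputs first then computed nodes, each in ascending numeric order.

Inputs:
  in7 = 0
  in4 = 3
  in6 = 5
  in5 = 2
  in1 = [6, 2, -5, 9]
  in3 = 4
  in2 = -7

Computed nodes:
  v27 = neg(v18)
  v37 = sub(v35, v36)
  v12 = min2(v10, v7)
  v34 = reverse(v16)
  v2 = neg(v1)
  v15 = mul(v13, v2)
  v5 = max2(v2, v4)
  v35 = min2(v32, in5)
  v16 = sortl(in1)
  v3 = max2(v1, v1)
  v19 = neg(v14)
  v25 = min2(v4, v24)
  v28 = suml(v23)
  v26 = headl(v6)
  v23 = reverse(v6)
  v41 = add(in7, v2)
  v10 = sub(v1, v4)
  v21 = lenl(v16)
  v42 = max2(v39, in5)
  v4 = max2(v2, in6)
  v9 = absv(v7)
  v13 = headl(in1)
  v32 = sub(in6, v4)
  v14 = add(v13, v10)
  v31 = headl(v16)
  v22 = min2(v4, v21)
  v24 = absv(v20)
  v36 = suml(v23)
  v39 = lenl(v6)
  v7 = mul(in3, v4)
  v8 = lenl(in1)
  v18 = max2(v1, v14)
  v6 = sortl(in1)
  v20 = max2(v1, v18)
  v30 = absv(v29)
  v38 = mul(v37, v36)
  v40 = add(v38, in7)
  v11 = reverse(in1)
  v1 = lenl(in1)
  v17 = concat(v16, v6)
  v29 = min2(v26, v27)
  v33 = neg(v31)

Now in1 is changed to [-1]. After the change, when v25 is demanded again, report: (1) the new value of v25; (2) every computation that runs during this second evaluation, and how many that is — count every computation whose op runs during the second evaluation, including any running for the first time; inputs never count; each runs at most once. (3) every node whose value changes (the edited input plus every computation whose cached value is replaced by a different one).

Demanding v25 again yields 1.
10 computations run: v1, v2, v4, v10, v13, v14, v18, v20, v24, v25.
The nodes whose values change: in1, v1, v2, v10, v13, v14, v18, v20, v24, v25.

First demand of the output computes:
  v1 = lenl([6, 2, -5, 9]) = 4
  v2 = neg(4) = -4
  v4 = max2(-4, 5) = 5
  v10 = sub(4, 5) = -1
  v13 = headl([6, 2, -5, 9]) = 6
  v14 = add(6, -1) = 5
  v18 = max2(4, 5) = 5
  v20 = max2(4, 5) = 5
  v24 = absv(5) = 5
  v25 = min2(5, 5) = 5

After the edit, cleaning proceeds:
  v1: a read changed (in1 [6, 2, -5, 9]->[-1]) — executes, giving 1.
  v2: a read changed (v1 4->1) — executes, giving -1.
  v4: a read changed (v2 -4->-1) — executes, giving 5 — identical to its old value.
  v10: a read changed (v1 4->1) — executes, giving -4.
  v13: a read changed (in1 [6, 2, -5, 9]->[-1]) — executes, giving -1.
  v14: a read changed (v13 6->-1; v10 -1->-4) — executes, giving -5.
  v18: a read changed (v1 4->1; v14 5->-5) — executes, giving 1.
  v20: a read changed (v1 4->1; v18 5->1) — executes, giving 1.
  v24: a read changed (v20 5->1) — executes, giving 1.
  v25: a read changed (v24 5->1) — executes, giving 1.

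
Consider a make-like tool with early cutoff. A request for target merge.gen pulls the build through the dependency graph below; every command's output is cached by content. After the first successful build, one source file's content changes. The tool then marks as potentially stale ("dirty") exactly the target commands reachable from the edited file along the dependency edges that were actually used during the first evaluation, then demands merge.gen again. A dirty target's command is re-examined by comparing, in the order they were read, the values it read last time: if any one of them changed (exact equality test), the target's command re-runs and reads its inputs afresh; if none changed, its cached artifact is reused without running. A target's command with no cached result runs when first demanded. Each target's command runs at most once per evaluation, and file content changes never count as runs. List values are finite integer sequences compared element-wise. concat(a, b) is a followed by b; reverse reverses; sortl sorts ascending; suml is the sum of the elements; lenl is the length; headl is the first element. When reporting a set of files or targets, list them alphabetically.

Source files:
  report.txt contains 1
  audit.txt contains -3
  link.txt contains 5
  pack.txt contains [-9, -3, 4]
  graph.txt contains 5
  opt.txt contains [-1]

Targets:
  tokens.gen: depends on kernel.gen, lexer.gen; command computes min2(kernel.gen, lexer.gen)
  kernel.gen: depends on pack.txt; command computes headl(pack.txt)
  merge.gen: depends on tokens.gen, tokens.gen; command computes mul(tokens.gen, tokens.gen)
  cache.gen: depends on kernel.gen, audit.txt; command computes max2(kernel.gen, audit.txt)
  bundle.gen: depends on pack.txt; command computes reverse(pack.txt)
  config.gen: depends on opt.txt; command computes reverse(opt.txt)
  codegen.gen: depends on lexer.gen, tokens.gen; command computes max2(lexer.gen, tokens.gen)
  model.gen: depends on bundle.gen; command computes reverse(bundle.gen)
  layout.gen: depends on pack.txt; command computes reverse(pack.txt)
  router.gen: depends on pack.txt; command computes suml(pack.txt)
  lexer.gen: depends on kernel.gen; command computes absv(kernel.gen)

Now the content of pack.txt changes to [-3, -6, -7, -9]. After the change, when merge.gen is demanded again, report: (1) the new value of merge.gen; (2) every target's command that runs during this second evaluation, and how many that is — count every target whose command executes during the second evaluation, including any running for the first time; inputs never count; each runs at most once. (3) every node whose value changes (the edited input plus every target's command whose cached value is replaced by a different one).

Demanding merge.gen again yields 9.
4 target commands run: kernel.gen, lexer.gen, merge.gen, tokens.gen.
The nodes whose values change: kernel.gen, lexer.gen, merge.gen, pack.txt, tokens.gen.

First demand of the output computes:
  kernel.gen = headl([-9, -3, 4]) = -9
  lexer.gen = absv(-9) = 9
  tokens.gen = min2(-9, 9) = -9
  merge.gen = mul(-9, -9) = 81

After the edit, cleaning proceeds:
  kernel.gen: a read changed (pack.txt [-9, -3, 4]->[-3, -6, -7, -9]) — executes, giving -3.
  lexer.gen: a read changed (kernel.gen -9->-3) — executes, giving 3.
  tokens.gen: a read changed (kernel.gen -9->-3; lexer.gen 9->3) — executes, giving -3.
  merge.gen: a read changed (tokens.gen -9->-3; tokens.gen -9->-3) — executes, giving 9.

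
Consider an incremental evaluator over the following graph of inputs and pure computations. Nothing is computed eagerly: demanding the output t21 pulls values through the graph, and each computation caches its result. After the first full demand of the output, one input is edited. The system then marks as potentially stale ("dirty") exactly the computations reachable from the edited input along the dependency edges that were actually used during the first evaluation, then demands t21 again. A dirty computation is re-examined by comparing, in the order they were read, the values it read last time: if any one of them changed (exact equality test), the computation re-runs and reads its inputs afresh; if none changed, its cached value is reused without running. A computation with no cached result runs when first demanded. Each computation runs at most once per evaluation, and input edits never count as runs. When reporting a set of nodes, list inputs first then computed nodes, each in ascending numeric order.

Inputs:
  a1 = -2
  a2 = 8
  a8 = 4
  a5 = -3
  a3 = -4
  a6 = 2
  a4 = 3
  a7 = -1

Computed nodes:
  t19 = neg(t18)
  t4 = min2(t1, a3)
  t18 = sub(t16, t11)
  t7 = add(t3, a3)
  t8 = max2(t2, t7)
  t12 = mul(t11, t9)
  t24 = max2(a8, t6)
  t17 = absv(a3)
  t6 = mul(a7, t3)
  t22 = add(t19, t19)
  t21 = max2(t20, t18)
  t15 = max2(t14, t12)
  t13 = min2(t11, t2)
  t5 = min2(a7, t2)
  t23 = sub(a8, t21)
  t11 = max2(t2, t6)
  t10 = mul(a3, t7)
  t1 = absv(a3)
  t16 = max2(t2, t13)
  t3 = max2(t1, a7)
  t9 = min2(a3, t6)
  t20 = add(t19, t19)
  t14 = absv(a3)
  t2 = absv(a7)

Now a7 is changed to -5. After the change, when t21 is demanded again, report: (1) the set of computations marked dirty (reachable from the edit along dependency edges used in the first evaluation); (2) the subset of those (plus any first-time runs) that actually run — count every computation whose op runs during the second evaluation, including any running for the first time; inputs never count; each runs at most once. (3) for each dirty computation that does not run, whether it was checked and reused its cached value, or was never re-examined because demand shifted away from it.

Initial pass — values computed on the first demand:
  t1 = absv(-4) = 4
  t2 = absv(-1) = 1
  t3 = max2(4, -1) = 4
  t6 = mul(-1, 4) = -4
  t11 = max2(1, -4) = 1
  t13 = min2(1, 1) = 1
  t16 = max2(1, 1) = 1
  t18 = sub(1, 1) = 0
  t19 = neg(0) = 0
  t20 = add(0, 0) = 0
  t21 = max2(0, 0) = 0

Second demand — change propagation:
  t2: re-runs because a7 -1->-5; new result 5.
  t3: re-runs because a7 -1->-5; new result 4 (unchanged).
  t6: re-runs because a7 -1->-5; new result -20.
  t11: re-runs because t2 1->5; t6 -4->-20; new result 5.
  t13: re-runs because t11 1->5; t2 1->5; new result 5.
  t16: re-runs because t2 1->5; t13 1->5; new result 5.
  t18: re-runs because t16 1->5; t11 1->5; new result 0 (unchanged).
  t19: re-examined; everything it read last time is the same (t18 unchanged) — cache 0 kept, no run.
  t20: re-examined; everything it read last time is the same (t19 unchanged, t19 unchanged) — cache 0 kept, no run.
  t21: re-examined; everything it read last time is the same (t20 unchanged, t18 unchanged) — cache 0 kept, no run.

The important point: at t19 every value read last time is unchanged, so the dirty flag clears without a run.

Dirty set: t2, t3, t6, t11, t13, t16, t18, t19, t20, t21.
Run set: t2, t3, t6, t11, t13, t16, t18 (7 run).
Re-examined without running (cache reused): t19, t20, t21.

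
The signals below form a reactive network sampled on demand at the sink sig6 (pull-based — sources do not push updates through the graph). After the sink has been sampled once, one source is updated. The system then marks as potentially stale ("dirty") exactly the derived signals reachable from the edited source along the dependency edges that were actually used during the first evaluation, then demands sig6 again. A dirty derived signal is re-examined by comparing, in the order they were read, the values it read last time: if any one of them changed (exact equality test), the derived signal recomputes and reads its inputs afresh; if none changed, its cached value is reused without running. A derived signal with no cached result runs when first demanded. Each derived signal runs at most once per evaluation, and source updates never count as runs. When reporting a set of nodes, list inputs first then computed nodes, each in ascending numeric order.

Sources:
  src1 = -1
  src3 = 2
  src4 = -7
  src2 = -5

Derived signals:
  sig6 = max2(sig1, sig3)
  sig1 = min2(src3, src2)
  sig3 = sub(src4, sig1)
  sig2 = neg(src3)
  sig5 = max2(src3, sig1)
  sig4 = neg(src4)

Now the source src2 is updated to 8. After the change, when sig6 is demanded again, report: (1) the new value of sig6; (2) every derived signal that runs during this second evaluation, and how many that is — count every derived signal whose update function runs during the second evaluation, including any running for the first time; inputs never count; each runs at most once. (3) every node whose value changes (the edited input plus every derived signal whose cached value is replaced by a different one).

Initial pass — values computed on the first demand:
  sig1 = min2(2, -5) = -5
  sig3 = sub(-7, -5) = -2
  sig6 = max2(-5, -2) = -2

Second demand — change propagation:
  sig1: re-runs because src2 -5->8; new result 2.
  sig3: re-runs because sig1 -5->2; new result -9.
  sig6: re-runs because sig1 -5->2; sig3 -2->-9; new result 2.

sig6 now evaluates to 2.
Run set: sig1, sig3, sig6 (3 run).
Changed values: src2, sig1, sig3, sig6.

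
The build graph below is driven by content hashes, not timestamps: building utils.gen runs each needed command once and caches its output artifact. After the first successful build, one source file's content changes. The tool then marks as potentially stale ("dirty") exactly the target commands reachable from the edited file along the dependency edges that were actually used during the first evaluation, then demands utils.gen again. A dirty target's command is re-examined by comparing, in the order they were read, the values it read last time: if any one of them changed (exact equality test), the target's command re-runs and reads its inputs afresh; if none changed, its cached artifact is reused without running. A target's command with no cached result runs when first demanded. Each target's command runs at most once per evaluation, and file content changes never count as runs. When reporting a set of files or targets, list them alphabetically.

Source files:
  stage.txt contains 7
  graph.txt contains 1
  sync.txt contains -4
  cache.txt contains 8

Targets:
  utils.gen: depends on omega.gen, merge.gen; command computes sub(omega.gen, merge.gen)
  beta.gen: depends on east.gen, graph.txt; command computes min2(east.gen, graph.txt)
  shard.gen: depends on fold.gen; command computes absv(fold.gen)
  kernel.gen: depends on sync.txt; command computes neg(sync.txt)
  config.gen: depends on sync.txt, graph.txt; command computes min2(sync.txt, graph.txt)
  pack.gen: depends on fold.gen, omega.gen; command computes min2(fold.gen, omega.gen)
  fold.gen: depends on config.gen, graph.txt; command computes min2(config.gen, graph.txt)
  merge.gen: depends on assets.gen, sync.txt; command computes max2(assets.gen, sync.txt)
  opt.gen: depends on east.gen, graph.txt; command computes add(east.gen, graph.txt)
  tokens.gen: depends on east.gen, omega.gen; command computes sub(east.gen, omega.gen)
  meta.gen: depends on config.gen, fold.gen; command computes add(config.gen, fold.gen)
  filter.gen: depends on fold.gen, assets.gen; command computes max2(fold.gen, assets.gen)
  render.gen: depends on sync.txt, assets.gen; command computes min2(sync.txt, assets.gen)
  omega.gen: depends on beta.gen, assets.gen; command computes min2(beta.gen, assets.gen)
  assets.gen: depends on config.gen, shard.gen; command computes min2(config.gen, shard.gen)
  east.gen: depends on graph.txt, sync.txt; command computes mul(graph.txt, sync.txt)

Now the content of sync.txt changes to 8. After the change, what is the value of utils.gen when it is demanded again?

Initial pass — values computed on the first demand:
  config.gen = min2(-4, 1) = -4
  east.gen = mul(1, -4) = -4
  beta.gen = min2(-4, 1) = -4
  fold.gen = min2(-4, 1) = -4
  shard.gen = absv(-4) = 4
  assets.gen = min2(-4, 4) = -4
  merge.gen = max2(-4, -4) = -4
  omega.gen = min2(-4, -4) = -4
  utils.gen = sub(-4, -4) = 0

Second demand — change propagation:
  config.gen: re-runs because sync.txt -4->8; new result 1.
  east.gen: re-runs because sync.txt -4->8; new result 8.
  beta.gen: re-runs because east.gen -4->8; new result 1.
  fold.gen: re-runs because config.gen -4->1; new result 1.
  shard.gen: re-runs because fold.gen -4->1; new result 1.
  assets.gen: re-runs because config.gen -4->1; shard.gen 4->1; new result 1.
  merge.gen: re-runs because assets.gen -4->1; sync.txt -4->8; new result 8.
  omega.gen: re-runs because beta.gen -4->1; assets.gen -4->1; new result 1.
  utils.gen: re-runs because omega.gen -4->1; merge.gen -4->8; new result -7.

utils.gen now evaluates to -7.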